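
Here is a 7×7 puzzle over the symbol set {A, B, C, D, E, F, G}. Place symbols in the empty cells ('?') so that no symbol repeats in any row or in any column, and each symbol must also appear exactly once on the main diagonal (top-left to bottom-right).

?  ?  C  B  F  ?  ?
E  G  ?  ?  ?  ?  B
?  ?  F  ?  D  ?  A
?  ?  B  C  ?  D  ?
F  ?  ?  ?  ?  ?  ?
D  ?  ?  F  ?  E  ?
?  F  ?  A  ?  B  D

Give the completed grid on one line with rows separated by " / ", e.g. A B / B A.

A D C B F G E / E G A D C F B / B E F G D C A / G A B C E D F / F C D E B A G / D B G F A E C / C F E A G B D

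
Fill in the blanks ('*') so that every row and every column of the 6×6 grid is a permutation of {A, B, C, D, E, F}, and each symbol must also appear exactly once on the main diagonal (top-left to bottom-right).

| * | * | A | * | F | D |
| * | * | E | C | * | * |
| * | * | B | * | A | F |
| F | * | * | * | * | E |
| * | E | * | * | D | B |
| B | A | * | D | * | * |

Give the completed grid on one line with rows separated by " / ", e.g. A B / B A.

(r2,c2): row 2 has {C,E}; column 2 has {A,E}; the diagonal has {B,D}, so it must be F.
(r2,c5): row 2 has {C,E,F}; column 5 has {A,D,F}, so it must be B.
(r2,c6): row 2 has {B,C,E,F}; column 6 has {B,D,E,F}, so it must be A.
(r3,c4): row 3 has {A,B,F}; column 4 has {C,D}, so it must be E.
(r4,c4): row 4 has {E,F}; column 4 has {C,D,E}; the diagonal has {B,D,F}, so it must be A.
(r4,c5): row 4 has {A,E,F}; column 5 has {A,B,D,F}, so it must be C.
(r5,c4): row 5 has {B,D,E}; column 4 has {A,C,D,E}, so it must be F.
(r6,c5): row 6 has {A,B,D}; column 5 has {A,B,C,D,F}, so it must be E.
(r6,c6): row 6 has {A,B,D,E}; column 6 has {A,B,D,E,F}; the diagonal has {A,B,D,F}, so it must be C.
(r1,c1): row 1 has {A,D,F}; column 1 has {B,F}; the diagonal has {A,B,C,D,F}, so it must be E.
(r1,c4): row 1 has {A,D,E,F}; column 4 has {A,C,D,E,F}, so it must be B.
(r2,c1): row 2 has {A,B,C,E,F}; column 1 has {B,E,F}, so it must be D.
(r3,c1): row 3 has {A,B,E,F}; column 1 has {B,D,E,F}, so it must be C.
(r3,c2): row 3 has {A,B,C,E,F}; column 2 has {A,E,F}, so it must be D.
(r4,c2): row 4 has {A,C,E,F}; column 2 has {A,D,E,F}, so it must be B.
(r4,c3): row 4 has {A,B,C,E,F}; column 3 has {A,B,E}, so it must be D.
(r5,c1): row 5 has {B,D,E,F}; column 1 has {B,C,D,E,F}, so it must be A.
(r5,c3): row 5 has {A,B,D,E,F}; column 3 has {A,B,D,E}, so it must be C.
(r6,c3): row 6 has {A,B,C,D,E}; column 3 has {A,B,C,D,E}, so it must be F.
(r1,c2): row 1 has {A,B,D,E,F}; column 2 has {A,B,D,E,F}, so it must be C.

E C A B F D / D F E C B A / C D B E A F / F B D A C E / A E C F D B / B A F D E C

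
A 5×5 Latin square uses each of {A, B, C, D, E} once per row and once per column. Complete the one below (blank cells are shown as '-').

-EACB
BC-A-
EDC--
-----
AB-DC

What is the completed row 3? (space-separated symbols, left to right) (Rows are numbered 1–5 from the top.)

E D C B A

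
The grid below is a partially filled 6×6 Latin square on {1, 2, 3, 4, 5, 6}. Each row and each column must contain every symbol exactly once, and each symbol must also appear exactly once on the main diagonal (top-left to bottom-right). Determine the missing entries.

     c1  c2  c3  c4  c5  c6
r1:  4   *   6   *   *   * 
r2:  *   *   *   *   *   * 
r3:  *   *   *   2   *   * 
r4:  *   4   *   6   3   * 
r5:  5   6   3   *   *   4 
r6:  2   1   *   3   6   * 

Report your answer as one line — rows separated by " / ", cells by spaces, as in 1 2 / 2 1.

4 2 6 5 1 3 / 6 3 2 4 5 1 / 3 5 1 2 4 6 / 1 4 5 6 3 2 / 5 6 3 1 2 4 / 2 1 4 3 6 5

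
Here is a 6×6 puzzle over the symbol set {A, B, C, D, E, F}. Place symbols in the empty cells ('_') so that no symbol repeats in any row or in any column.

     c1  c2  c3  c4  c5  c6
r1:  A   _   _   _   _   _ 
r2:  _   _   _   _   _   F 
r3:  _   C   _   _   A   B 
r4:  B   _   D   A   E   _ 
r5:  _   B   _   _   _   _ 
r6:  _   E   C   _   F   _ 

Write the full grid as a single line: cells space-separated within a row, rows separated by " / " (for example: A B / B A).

A D F C B E / C A B E D F / F C E D A B / B F D A E C / E B A F C D / D E C B F A

Cell (r4,c2): row 4 has {A,B,D,E}; column 2 has {B,C,E} → F.
Cell (r4,c6): row 4 has {A,B,D,E,F}; column 6 has {B,F} → C.
Cell (r6,c1): row 6 has {C,E,F}; column 1 has {A,B} → D.
Cell (r6,c4): row 6 has {C,D,E,F}; column 4 has {A} → B.
Cell (r6,c6): row 6 has {B,C,D,E,F}; column 6 has {B,C,F} → A.
Cell (r1,c2): row 1 has {A}; column 2 has {B,C,E,F} → D.
Cell (r1,c6): row 1 has {A,D}; column 6 has {A,B,C,F} → E.
Cell (r2,c2): row 2 has {F}; column 2 has {B,C,D,E,F} → A.
Cell (r5,c6): row 5 has {B}; column 6 has {A,B,C,E,F} → D.
Cell (r5,c5): row 5 has {B,D}; column 5 has {A,E,F} → C.
Cell (r1,c5): row 1 has {A,D,E}; column 5 has {A,C,E,F} → B.
Cell (r2,c5): row 2 has {A,F}; column 5 has {A,B,C,E,F} → D.
Cell (r1,c3): row 1 has {A,B,D,E}; column 3 has {C,D} → F.
Cell (r1,c4): row 1 has {A,B,D,E,F}; column 4 has {A,B} → C.
Cell (r2,c4): row 2 has {A,D,F}; column 4 has {A,B,C} → E.
Cell (r3,c3): row 3 has {A,B,C}; column 3 has {C,D,F} → E.
Cell (r5,c3): row 5 has {B,C,D}; column 3 has {C,D,E,F} → A.
Cell (r5,c4): row 5 has {A,B,C,D}; column 4 has {A,B,C,E} → F.
Cell (r2,c1): row 2 has {A,D,E,F}; column 1 has {A,B,D} → C.
Cell (r2,c3): row 2 has {A,C,D,E,F}; column 3 has {A,C,D,E,F} → B.
Cell (r3,c1): row 3 has {A,B,C,E}; column 1 has {A,B,C,D} → F.
Cell (r3,c4): row 3 has {A,B,C,E,F}; column 4 has {A,B,C,E,F} → D.
Cell (r5,c1): row 5 has {A,B,C,D,F}; column 1 has {A,B,C,D,F} → E.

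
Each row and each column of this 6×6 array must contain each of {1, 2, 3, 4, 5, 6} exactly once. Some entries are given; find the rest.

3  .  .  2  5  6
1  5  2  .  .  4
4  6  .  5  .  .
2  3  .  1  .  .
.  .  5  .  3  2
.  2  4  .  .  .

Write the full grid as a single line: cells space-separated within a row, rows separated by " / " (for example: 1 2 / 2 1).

3 4 1 2 5 6 / 1 5 2 3 6 4 / 4 6 3 5 2 1 / 2 3 6 1 4 5 / 6 1 5 4 3 2 / 5 2 4 6 1 3

(r1,c3): row 1 has {2,3,5,6}; column 3 has {2,4,5}, so it must be 1.
(r2,c5): row 2 has {1,2,4,5}; column 5 has {3,5}, so it must be 6.
(r3,c3): row 3 has {4,5,6}; column 3 has {1,2,4,5}, so it must be 3.
(r3,c6): row 3 has {3,4,5,6}; column 6 has {2,4,6}, so it must be 1.
(r4,c3): row 4 has {1,2,3}; column 3 has {1,2,3,4,5}, so it must be 6.
(r4,c5): row 4 has {1,2,3,6}; column 5 has {3,5,6}, so it must be 4.
(r4,c6): row 4 has {1,2,3,4,6}; column 6 has {1,2,4,6}, so it must be 5.
(r5,c1): row 5 has {2,3,5}; column 1 has {1,2,3,4}, so it must be 6.
(r5,c4): row 5 has {2,3,5,6}; column 4 has {1,2,5}, so it must be 4.
(r6,c1): row 6 has {2,4}; column 1 has {1,2,3,4,6}, so it must be 5.
(r6,c5): row 6 has {2,4,5}; column 5 has {3,4,5,6}, so it must be 1.
(r6,c6): row 6 has {1,2,4,5}; column 6 has {1,2,4,5,6}, so it must be 3.
(r1,c2): row 1 has {1,2,3,5,6}; column 2 has {2,3,5,6}, so it must be 4.
(r2,c4): row 2 has {1,2,4,5,6}; column 4 has {1,2,4,5}, so it must be 3.
(r3,c5): row 3 has {1,3,4,5,6}; column 5 has {1,3,4,5,6}, so it must be 2.
(r5,c2): row 5 has {2,3,4,5,6}; column 2 has {2,3,4,5,6}, so it must be 1.
(r6,c4): row 6 has {1,2,3,4,5}; column 4 has {1,2,3,4,5}, so it must be 6.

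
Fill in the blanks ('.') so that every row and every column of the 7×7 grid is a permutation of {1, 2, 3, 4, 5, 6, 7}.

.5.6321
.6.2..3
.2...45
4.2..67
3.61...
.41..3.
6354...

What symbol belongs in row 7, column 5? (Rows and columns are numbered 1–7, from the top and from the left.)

1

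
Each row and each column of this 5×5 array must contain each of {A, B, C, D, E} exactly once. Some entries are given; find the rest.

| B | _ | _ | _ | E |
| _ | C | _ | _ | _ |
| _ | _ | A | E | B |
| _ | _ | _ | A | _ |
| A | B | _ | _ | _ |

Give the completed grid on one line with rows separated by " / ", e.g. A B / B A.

(r3,c2) = D
(r4,c2) = E
(r1,c2) = A
(r3,c1) = C
(r4,c1) = D
(r4,c5) = C
(r5,c5) = D
(r2,c1) = E
(r2,c5) = A
(r4,c3) = B
(r5,c4) = C
(r1,c4) = D
(r2,c3) = D
(r2,c4) = B
(r5,c3) = E
(r1,c3) = C

B A C D E / E C D B A / C D A E B / D E B A C / A B E C D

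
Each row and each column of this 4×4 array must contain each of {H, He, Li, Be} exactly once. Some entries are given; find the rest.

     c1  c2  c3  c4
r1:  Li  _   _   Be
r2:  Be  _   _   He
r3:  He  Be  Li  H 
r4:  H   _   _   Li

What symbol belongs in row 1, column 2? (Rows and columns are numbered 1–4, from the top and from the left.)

H

At row 2, column 3: row 2 has {He,Be}; column 3 has {Li}; that leaves H.
At row 4, column 2: row 4 has {H,Li}; column 2 has {Be}; that leaves He.
At row 4, column 3: row 4 has {H,He,Li}; column 3 has {H,Li}; that leaves Be.
At row 1, column 2: row 1 has {Li,Be}; column 2 has {He,Be}; that leaves H.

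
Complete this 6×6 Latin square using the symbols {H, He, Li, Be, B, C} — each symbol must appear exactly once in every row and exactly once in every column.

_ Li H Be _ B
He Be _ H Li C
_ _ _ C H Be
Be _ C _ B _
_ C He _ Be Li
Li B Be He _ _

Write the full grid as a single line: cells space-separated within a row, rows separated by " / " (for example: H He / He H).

C Li H Be He B / He Be B H Li C / B He Li C H Be / Be H C Li B He / H C He B Be Li / Li B Be He C H

(r1,c1): row 1 has {H,Li,Be,B}; column 1 has {He,Li,Be}, so it must be C.
(r1,c5): row 1 has {H,Li,Be,B,C}; column 5 has {H,Li,Be,B}, so it must be He.
(r2,c3): row 2 has {H,He,Li,Be,C}; column 3 has {H,He,Be,C}, so it must be B.
(r3,c1): row 3 has {H,Be,C}; column 1 has {He,Li,Be,C}, so it must be B.
(r3,c2): row 3 has {H,Be,B,C}; column 2 has {Li,Be,B,C}, so it must be He.
(r3,c3): row 3 has {H,He,Be,B,C}; column 3 has {H,He,Be,B,C}, so it must be Li.
(r4,c2): row 4 has {Be,B,C}; column 2 has {He,Li,Be,B,C}, so it must be H.
(r4,c4): row 4 has {H,Be,B,C}; column 4 has {H,He,Be,C}, so it must be Li.
(r4,c6): row 4 has {H,Li,Be,B,C}; column 6 has {Li,Be,B,C}, so it must be He.
(r5,c1): row 5 has {He,Li,Be,C}; column 1 has {He,Li,Be,B,C}, so it must be H.
(r5,c4): row 5 has {H,He,Li,Be,C}; column 4 has {H,He,Li,Be,C}, so it must be B.
(r6,c5): row 6 has {He,Li,Be,B}; column 5 has {H,He,Li,Be,B}, so it must be C.
(r6,c6): row 6 has {He,Li,Be,B,C}; column 6 has {He,Li,Be,B,C}, so it must be H.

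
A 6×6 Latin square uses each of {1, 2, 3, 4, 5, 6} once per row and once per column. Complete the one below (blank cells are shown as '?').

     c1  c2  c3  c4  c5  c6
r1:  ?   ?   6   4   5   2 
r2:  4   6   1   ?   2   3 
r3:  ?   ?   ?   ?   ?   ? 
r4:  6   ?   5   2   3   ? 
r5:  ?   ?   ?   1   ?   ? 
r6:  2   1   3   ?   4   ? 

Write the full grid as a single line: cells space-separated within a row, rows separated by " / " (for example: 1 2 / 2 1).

(r1,c2) = 3
(r2,c4) = 5
(r4,c2) = 4
(r4,c6) = 1
(r5,c5) = 6
(r6,c4) = 6
(r6,c6) = 5
(r1,c1) = 1
(r3,c4) = 3
(r3,c5) = 1
(r5,c6) = 4
(r3,c1) = 5
(r3,c2) = 2
(r3,c3) = 4
(r3,c6) = 6
(r5,c1) = 3
(r5,c2) = 5
(r5,c3) = 2

1 3 6 4 5 2 / 4 6 1 5 2 3 / 5 2 4 3 1 6 / 6 4 5 2 3 1 / 3 5 2 1 6 4 / 2 1 3 6 4 5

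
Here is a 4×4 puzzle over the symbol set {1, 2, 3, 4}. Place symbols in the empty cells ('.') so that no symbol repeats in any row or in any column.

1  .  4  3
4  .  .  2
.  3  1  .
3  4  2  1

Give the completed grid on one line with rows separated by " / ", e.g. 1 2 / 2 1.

1 2 4 3 / 4 1 3 2 / 2 3 1 4 / 3 4 2 1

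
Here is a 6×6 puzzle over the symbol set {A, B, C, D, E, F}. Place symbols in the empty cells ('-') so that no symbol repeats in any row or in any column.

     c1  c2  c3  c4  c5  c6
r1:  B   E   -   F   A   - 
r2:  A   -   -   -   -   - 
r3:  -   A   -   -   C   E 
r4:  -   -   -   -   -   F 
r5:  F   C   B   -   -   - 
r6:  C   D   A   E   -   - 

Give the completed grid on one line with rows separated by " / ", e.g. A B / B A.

B E D F A C / A F E C B D / D A F B C E / E B C A D F / F C B D E A / C D A E F B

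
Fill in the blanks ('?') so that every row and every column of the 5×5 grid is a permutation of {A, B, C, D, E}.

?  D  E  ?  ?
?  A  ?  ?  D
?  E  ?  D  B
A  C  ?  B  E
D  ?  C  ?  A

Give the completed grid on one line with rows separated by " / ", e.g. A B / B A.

At row 1, column 5: row 1 has {D,E}; column 5 has {A,B,D,E}; that leaves C.
At row 2, column 3: row 2 has {A,D}; column 3 has {C,E}; that leaves B.
At row 3, column 1: row 3 has {B,D,E}; column 1 has {A,D}; that leaves C.
At row 3, column 3: row 3 has {B,C,D,E}; column 3 has {B,C,E}; that leaves A.
At row 4, column 3: row 4 has {A,B,C,E}; column 3 has {A,B,C,E}; that leaves D.
At row 5, column 2: row 5 has {A,C,D}; column 2 has {A,C,D,E}; that leaves B.
At row 5, column 4: row 5 has {A,B,C,D}; column 4 has {B,D}; that leaves E.
At row 1, column 1: row 1 has {C,D,E}; column 1 has {A,C,D}; that leaves B.
At row 1, column 4: row 1 has {B,C,D,E}; column 4 has {B,D,E}; that leaves A.
At row 2, column 1: row 2 has {A,B,D}; column 1 has {A,B,C,D}; that leaves E.
At row 2, column 4: row 2 has {A,B,D,E}; column 4 has {A,B,D,E}; that leaves C.

B D E A C / E A B C D / C E A D B / A C D B E / D B C E A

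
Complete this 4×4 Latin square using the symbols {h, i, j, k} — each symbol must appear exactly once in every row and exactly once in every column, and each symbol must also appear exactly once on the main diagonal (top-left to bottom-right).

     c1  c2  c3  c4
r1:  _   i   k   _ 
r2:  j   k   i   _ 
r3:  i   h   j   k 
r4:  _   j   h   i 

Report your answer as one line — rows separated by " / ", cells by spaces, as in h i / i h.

h i k j / j k i h / i h j k / k j h i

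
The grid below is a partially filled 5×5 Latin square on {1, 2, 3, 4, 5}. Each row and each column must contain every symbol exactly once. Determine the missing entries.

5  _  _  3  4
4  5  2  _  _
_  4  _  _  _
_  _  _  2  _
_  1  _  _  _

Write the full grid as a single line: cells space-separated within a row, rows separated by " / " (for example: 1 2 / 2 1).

5 2 1 3 4 / 4 5 2 1 3 / 2 4 3 5 1 / 1 3 4 2 5 / 3 1 5 4 2

Cell (r1,c2): row 1 has {3,4,5}; column 2 has {1,4,5} → 2.
Cell (r1,c3): row 1 has {2,3,4,5}; column 3 has {2} → 1.
Cell (r2,c4): row 2 has {2,4,5}; column 4 has {2,3} → 1.
Cell (r2,c5): row 2 has {1,2,4,5}; column 5 has {4} → 3.
Cell (r3,c4): row 3 has {4}; column 4 has {1,2,3} → 5.
Cell (r4,c2): row 4 has {2}; column 2 has {1,2,4,5} → 3.
Cell (r5,c4): row 5 has {1}; column 4 has {1,2,3,5} → 4.
Cell (r3,c3): row 3 has {4,5}; column 3 has {1,2} → 3.
Cell (r4,c1): row 4 has {2,3}; column 1 has {4,5} → 1.
Cell (r4,c5): row 4 has {1,2,3}; column 5 has {3,4} → 5.
Cell (r5,c3): row 5 has {1,4}; column 3 has {1,2,3} → 5.
Cell (r5,c5): row 5 has {1,4,5}; column 5 has {3,4,5} → 2.
Cell (r3,c1): row 3 has {3,4,5}; column 1 has {1,4,5} → 2.
Cell (r3,c5): row 3 has {2,3,4,5}; column 5 has {2,3,4,5} → 1.
Cell (r4,c3): row 4 has {1,2,3,5}; column 3 has {1,2,3,5} → 4.
Cell (r5,c1): row 5 has {1,2,4,5}; column 1 has {1,2,4,5} → 3.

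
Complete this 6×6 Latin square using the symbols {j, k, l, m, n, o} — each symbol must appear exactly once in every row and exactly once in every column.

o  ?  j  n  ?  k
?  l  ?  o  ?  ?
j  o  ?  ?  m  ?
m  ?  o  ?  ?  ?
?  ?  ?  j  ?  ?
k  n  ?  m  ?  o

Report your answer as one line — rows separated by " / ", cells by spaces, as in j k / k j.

(r1,c2) = m
(r1,c5) = l
(r2,c1) = n
(r5,c1) = l
(r5,c2) = k
(r6,c3) = l
(r6,c5) = j
(r2,c5) = k
(r4,c2) = j
(r4,c5) = n
(r4,c6) = l
(r5,c5) = o
(r2,c3) = m
(r2,c6) = j
(r3,c6) = n
(r4,c4) = k
(r5,c3) = n
(r5,c6) = m
(r3,c3) = k
(r3,c4) = l

o m j n l k / n l m o k j / j o k l m n / m j o k n l / l k n j o m / k n l m j o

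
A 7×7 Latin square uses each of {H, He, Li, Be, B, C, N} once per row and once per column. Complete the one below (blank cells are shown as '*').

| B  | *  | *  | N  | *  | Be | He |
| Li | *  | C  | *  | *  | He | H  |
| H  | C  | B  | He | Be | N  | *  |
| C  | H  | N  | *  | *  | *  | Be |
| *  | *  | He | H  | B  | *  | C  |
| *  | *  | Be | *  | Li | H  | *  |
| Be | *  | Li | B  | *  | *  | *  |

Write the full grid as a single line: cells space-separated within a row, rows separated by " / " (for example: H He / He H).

B Li H N C Be He / Li B C Be N He H / H C B He Be N Li / C H N Li He B Be / N Be He H B Li C / He N Be C Li H B / Be He Li B H C N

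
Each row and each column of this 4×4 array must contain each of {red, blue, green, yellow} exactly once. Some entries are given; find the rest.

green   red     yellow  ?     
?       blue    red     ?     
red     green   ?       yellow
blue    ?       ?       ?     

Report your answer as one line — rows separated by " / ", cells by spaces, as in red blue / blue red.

green red yellow blue / yellow blue red green / red green blue yellow / blue yellow green red

row 1 has {red,green,yellow}; column 4 has {yellow} — only blue is left for (r1,c4).
row 2 has {red,blue}; column 1 has {red,blue,green} — only yellow is left for (r2,c1).
row 2 has {red,blue,yellow}; column 4 has {blue,yellow} — only green is left for (r2,c4).
row 3 has {red,green,yellow}; column 3 has {red,yellow} — only blue is left for (r3,c3).
row 4 has {blue}; column 2 has {red,blue,green} — only yellow is left for (r4,c2).
row 4 has {blue,yellow}; column 3 has {red,blue,yellow} — only green is left for (r4,c3).
row 4 has {blue,green,yellow}; column 4 has {blue,green,yellow} — only red is left for (r4,c4).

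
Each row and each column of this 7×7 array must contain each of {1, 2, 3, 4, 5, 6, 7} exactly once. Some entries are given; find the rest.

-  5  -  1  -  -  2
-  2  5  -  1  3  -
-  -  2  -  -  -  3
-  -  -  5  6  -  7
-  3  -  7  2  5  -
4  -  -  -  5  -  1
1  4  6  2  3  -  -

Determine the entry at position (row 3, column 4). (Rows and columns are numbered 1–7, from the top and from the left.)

6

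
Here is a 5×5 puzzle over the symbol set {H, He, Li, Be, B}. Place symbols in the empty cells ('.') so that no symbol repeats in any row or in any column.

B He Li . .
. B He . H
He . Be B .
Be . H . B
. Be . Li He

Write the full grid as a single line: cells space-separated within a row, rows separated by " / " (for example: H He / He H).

row 1 has {He,Li,B}; column 5 has {H,He,B} — only Be is left for (r1,c5).
row 2 has {H,He,B}; column 1 has {He,Be,B} — only Li is left for (r2,c1).
row 2 has {H,He,Li,B}; column 4 has {Li,B} — only Be is left for (r2,c4).
row 3 has {He,Be,B}; column 5 has {H,He,Be,B} — only Li is left for (r3,c5).
row 4 has {H,Be,B}; column 2 has {He,Be,B} — only Li is left for (r4,c2).
row 4 has {H,Li,Be,B}; column 4 has {Li,Be,B} — only He is left for (r4,c4).
row 5 has {He,Li,Be}; column 1 has {He,Li,Be,B} — only H is left for (r5,c1).
row 5 has {H,He,Li,Be}; column 3 has {H,He,Li,Be} — only B is left for (r5,c3).
row 1 has {He,Li,Be,B}; column 4 has {He,Li,Be,B} — only H is left for (r1,c4).
row 3 has {He,Li,Be,B}; column 2 has {He,Li,Be,B} — only H is left for (r3,c2).

B He Li H Be / Li B He Be H / He H Be B Li / Be Li H He B / H Be B Li He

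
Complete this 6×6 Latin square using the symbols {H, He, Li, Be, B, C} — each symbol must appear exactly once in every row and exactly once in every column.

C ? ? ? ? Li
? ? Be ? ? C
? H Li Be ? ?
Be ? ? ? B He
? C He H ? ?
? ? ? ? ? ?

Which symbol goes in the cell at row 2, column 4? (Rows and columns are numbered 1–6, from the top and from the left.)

At row 3, column 6: row 3 has {H,Li,Be}; column 6 has {He,Li,C}; that leaves B.
At row 4, column 2: row 4 has {He,Be,B}; column 2 has {H,C}; that leaves Li.
At row 4, column 4: row 4 has {He,Li,Be,B}; column 4 has {H,Be}; that leaves C.
At row 5, column 6: row 5 has {H,He,C}; column 6 has {He,Li,B,C}; that leaves Be.
At row 6, column 6: row 6 is empty so far; column 6 has {He,Li,Be,B,C}; that leaves H.
At row 3, column 1: row 3 has {H,Li,Be,B}; column 1 has {Be,C}; that leaves He.
At row 3, column 5: row 3 has {H,He,Li,Be,B}; column 5 has {B}; that leaves C.
At row 4, column 3: row 4 has {He,Li,Be,B,C}; column 3 has {He,Li,Be}; that leaves H.
At row 5, column 5: row 5 has {H,He,Be,C}; column 5 has {B,C}; that leaves Li.
At row 1, column 3: row 1 has {Li,C}; column 3 has {H,He,Li,Be}; that leaves B.
At row 1, column 4: row 1 has {Li,B,C}; column 4 has {H,Be,C}; that leaves He.
At row 5, column 1: row 5 has {H,He,Li,Be,C}; column 1 has {He,Be,C}; that leaves B.
At row 6, column 1: row 6 has {H}; column 1 has {He,Be,B,C}; that leaves Li.
At row 6, column 3: row 6 has {H,Li}; column 3 has {H,He,Li,Be,B}; that leaves C.
At row 6, column 4: row 6 has {H,Li,C}; column 4 has {H,He,Be,C}; that leaves B.
At row 1, column 2: row 1 has {He,Li,B,C}; column 2 has {H,Li,C}; that leaves Be.
At row 1, column 5: row 1 has {He,Li,Be,B,C}; column 5 has {Li,B,C}; that leaves H.
At row 2, column 1: row 2 has {Be,C}; column 1 has {He,Li,Be,B,C}; that leaves H.
At row 2, column 4: row 2 has {H,Be,C}; column 4 has {H,He,Be,B,C}; that leaves Li.

Li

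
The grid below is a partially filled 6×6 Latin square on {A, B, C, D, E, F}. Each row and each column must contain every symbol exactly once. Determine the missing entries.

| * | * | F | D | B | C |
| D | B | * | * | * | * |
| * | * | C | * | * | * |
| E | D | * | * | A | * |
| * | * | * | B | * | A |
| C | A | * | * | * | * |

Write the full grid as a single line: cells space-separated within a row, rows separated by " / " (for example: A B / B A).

(r1,c1): row 1 has {B,C,D,F}; column 1 has {C,D,E}, so it must be A.
(r1,c2): row 1 has {A,B,C,D,F}; column 2 has {A,B,D}, so it must be E.
(r3,c2): row 3 has {C}; column 2 has {A,B,D,E}, so it must be F.
(r4,c3): row 4 has {A,D,E}; column 3 has {C,F}, so it must be B.
(r4,c6): row 4 has {A,B,D,E}; column 6 has {A,C}, so it must be F.
(r5,c1): row 5 has {A,B}; column 1 has {A,C,D,E}, so it must be F.
(r5,c2): row 5 has {A,B,F}; column 2 has {A,B,D,E,F}, so it must be C.
(r2,c6): row 2 has {B,D}; column 6 has {A,C,F}, so it must be E.
(r3,c1): row 3 has {C,F}; column 1 has {A,C,D,E,F}, so it must be B.
(r3,c6): row 3 has {B,C,F}; column 6 has {A,C,E,F}, so it must be D.
(r4,c4): row 4 has {A,B,D,E,F}; column 4 has {B,D}, so it must be C.
(r6,c6): row 6 has {A,C}; column 6 has {A,C,D,E,F}, so it must be B.
(r2,c3): row 2 has {B,D,E}; column 3 has {B,C,F}, so it must be A.
(r2,c4): row 2 has {A,B,D,E}; column 4 has {B,C,D}, so it must be F.
(r2,c5): row 2 has {A,B,D,E,F}; column 5 has {A,B}, so it must be C.
(r3,c5): row 3 has {B,C,D,F}; column 5 has {A,B,C}, so it must be E.
(r5,c5): row 5 has {A,B,C,F}; column 5 has {A,B,C,E}, so it must be D.
(r6,c4): row 6 has {A,B,C}; column 4 has {B,C,D,F}, so it must be E.
(r6,c5): row 6 has {A,B,C,E}; column 5 has {A,B,C,D,E}, so it must be F.
(r3,c4): row 3 has {B,C,D,E,F}; column 4 has {B,C,D,E,F}, so it must be A.
(r5,c3): row 5 has {A,B,C,D,F}; column 3 has {A,B,C,F}, so it must be E.
(r6,c3): row 6 has {A,B,C,E,F}; column 3 has {A,B,C,E,F}, so it must be D.

A E F D B C / D B A F C E / B F C A E D / E D B C A F / F C E B D A / C A D E F B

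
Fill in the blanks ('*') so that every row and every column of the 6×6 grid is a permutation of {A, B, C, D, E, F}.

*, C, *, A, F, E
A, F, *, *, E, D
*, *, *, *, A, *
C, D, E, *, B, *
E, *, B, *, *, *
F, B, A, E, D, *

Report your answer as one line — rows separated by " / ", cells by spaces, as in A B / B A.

At row 1, column 3: row 1 has {A,C,E,F}; column 3 has {A,B,E}; that leaves D.
At row 2, column 3: row 2 has {A,D,E,F}; column 3 has {A,B,D,E}; that leaves C.
At row 2, column 4: row 2 has {A,C,D,E,F}; column 4 has {A,E}; that leaves B.
At row 3, column 2: row 3 has {A}; column 2 has {B,C,D,F}; that leaves E.
At row 3, column 3: row 3 has {A,E}; column 3 has {A,B,C,D,E}; that leaves F.
At row 4, column 4: row 4 has {B,C,D,E}; column 4 has {A,B,E}; that leaves F.
At row 4, column 6: row 4 has {B,C,D,E,F}; column 6 has {D,E}; that leaves A.
At row 5, column 2: row 5 has {B,E}; column 2 has {B,C,D,E,F}; that leaves A.
At row 5, column 5: row 5 has {A,B,E}; column 5 has {A,B,D,E,F}; that leaves C.
At row 5, column 6: row 5 has {A,B,C,E}; column 6 has {A,D,E}; that leaves F.
At row 6, column 6: row 6 has {A,B,D,E,F}; column 6 has {A,D,E,F}; that leaves C.
At row 1, column 1: row 1 has {A,C,D,E,F}; column 1 has {A,C,E,F}; that leaves B.
At row 3, column 1: row 3 has {A,E,F}; column 1 has {A,B,C,E,F}; that leaves D.
At row 3, column 4: row 3 has {A,D,E,F}; column 4 has {A,B,E,F}; that leaves C.
At row 3, column 6: row 3 has {A,C,D,E,F}; column 6 has {A,C,D,E,F}; that leaves B.
At row 5, column 4: row 5 has {A,B,C,E,F}; column 4 has {A,B,C,E,F}; that leaves D.

B C D A F E / A F C B E D / D E F C A B / C D E F B A / E A B D C F / F B A E D C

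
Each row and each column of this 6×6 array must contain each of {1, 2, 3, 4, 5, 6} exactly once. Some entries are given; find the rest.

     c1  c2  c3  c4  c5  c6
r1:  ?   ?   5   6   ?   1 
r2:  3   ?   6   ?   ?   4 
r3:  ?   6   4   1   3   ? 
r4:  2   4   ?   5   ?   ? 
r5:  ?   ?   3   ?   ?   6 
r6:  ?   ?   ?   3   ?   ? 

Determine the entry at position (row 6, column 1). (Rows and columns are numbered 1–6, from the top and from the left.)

(r1,c1): row 1 has {1,5,6}; column 1 has {2,3}, so it must be 4.
(r1,c5): row 1 has {1,4,5,6}; column 5 has {3}, so it must be 2.
(r2,c4): row 2 has {3,4,6}; column 4 has {1,3,5,6}, so it must be 2.
(r3,c1): row 3 has {1,3,4,6}; column 1 has {2,3,4}, so it must be 5.
(r3,c6): row 3 has {1,3,4,5,6}; column 6 has {1,4,6}, so it must be 2.
(r4,c3): row 4 has {2,4,5}; column 3 has {3,4,5,6}, so it must be 1.
(r4,c5): row 4 has {1,2,4,5}; column 5 has {2,3}, so it must be 6.
(r4,c6): row 4 has {1,2,4,5,6}; column 6 has {1,2,4,6}, so it must be 3.
(r5,c1): row 5 has {3,6}; column 1 has {2,3,4,5}, so it must be 1.
(r5,c4): row 5 has {1,3,6}; column 4 has {1,2,3,5,6}, so it must be 4.
(r5,c5): row 5 has {1,3,4,6}; column 5 has {2,3,6}, so it must be 5.
(r6,c1): row 6 has {3}; column 1 has {1,2,3,4,5}, so it must be 6.

6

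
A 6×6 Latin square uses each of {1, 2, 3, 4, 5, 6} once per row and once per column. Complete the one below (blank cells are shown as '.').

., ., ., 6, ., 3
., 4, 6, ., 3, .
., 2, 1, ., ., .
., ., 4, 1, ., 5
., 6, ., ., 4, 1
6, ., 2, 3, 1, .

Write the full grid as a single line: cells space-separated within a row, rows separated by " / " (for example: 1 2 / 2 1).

(r1,c3) = 5
(r1,c5) = 2
(r2,c6) = 2
(r4,c2) = 3
(r4,c5) = 6
(r5,c3) = 3
(r6,c2) = 5
(r6,c6) = 4
(r1,c2) = 1
(r2,c4) = 5
(r3,c4) = 4
(r3,c5) = 5
(r3,c6) = 6
(r4,c1) = 2
(r5,c1) = 5
(r5,c4) = 2
(r1,c1) = 4
(r2,c1) = 1
(r3,c1) = 3

4 1 5 6 2 3 / 1 4 6 5 3 2 / 3 2 1 4 5 6 / 2 3 4 1 6 5 / 5 6 3 2 4 1 / 6 5 2 3 1 4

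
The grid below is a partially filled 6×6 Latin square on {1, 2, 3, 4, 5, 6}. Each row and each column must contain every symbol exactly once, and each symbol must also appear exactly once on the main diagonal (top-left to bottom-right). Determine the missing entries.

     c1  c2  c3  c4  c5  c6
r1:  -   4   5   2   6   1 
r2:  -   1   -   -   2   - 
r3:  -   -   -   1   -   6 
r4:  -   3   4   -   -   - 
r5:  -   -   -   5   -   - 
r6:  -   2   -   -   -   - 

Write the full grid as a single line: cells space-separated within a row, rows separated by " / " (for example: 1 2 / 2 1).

3 4 5 2 6 1 / 5 1 6 3 2 4 / 4 5 2 1 3 6 / 1 3 4 6 5 2 / 2 6 1 5 4 3 / 6 2 3 4 1 5

row 1 has {1,2,4,5,6}; column 1 is empty so far; the diagonal has {1} — only 3 is left for (r1,c1).
row 3 has {1,6}; column 2 has {1,2,3,4} — only 5 is left for (r3,c2).
row 3 has {1,5,6}; column 3 has {4,5}; the diagonal has {1,3} — only 2 is left for (r3,c3).
row 4 has {3,4}; column 4 has {1,2,5}; the diagonal has {1,2,3} — only 6 is left for (r4,c4).
row 5 has {5}; column 2 has {1,2,3,4,5} — only 6 is left for (r5,c2).
row 5 has {5,6}; column 5 has {2,6}; the diagonal has {1,2,3,6} — only 4 is left for (r5,c5).
row 6 has {2}; column 6 has {1,6}; the diagonal has {1,2,3,4,6} — only 5 is left for (r6,c6).
row 3 has {1,2,5,6}; column 1 has {3} — only 4 is left for (r3,c1).
row 3 has {1,2,4,5,6}; column 5 has {2,4,6} — only 3 is left for (r3,c5).
row 4 has {3,4,6}; column 6 has {1,5,6} — only 2 is left for (r4,c6).
row 5 has {4,5,6}; column 6 has {1,2,5,6} — only 3 is left for (r5,c6).
row 6 has {2,5}; column 5 has {2,3,4,6} — only 1 is left for (r6,c5).
row 2 has {1,2}; column 6 has {1,2,3,5,6} — only 4 is left for (r2,c6).
row 4 has {2,3,4,6}; column 5 has {1,2,3,4,6} — only 5 is left for (r4,c5).
row 5 has {3,4,5,6}; column 3 has {2,4,5} — only 1 is left for (r5,c3).
row 6 has {1,2,5}; column 1 has {3,4} — only 6 is left for (r6,c1).
row 6 has {1,2,5,6}; column 3 has {1,2,4,5} — only 3 is left for (r6,c3).
row 6 has {1,2,3,5,6}; column 4 has {1,2,5,6} — only 4 is left for (r6,c4).
row 2 has {1,2,4}; column 1 has {3,4,6} — only 5 is left for (r2,c1).
row 2 has {1,2,4,5}; column 3 has {1,2,3,4,5} — only 6 is left for (r2,c3).
row 2 has {1,2,4,5,6}; column 4 has {1,2,4,5,6} — only 3 is left for (r2,c4).
row 4 has {2,3,4,5,6}; column 1 has {3,4,5,6} — only 1 is left for (r4,c1).
row 5 has {1,3,4,5,6}; column 1 has {1,3,4,5,6} — only 2 is left for (r5,c1).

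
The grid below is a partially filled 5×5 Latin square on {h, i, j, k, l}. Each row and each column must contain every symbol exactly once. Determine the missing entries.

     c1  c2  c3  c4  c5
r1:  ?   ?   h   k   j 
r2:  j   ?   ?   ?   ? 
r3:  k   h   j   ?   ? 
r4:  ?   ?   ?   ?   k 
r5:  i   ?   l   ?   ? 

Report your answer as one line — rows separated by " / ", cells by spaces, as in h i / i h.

l i h k j / j l k h i / k h j i l / h j i l k / i k l j h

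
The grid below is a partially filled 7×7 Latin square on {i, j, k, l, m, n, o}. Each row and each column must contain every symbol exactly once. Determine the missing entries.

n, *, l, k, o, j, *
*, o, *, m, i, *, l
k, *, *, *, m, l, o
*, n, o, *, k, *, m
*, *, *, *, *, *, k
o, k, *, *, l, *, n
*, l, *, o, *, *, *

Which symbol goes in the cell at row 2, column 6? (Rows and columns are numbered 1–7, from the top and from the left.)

n

row 1 has {j,k,l,n,o}; column 7 has {k,l,m,n,o} — only i is left for (r1,c7).
row 2 has {i,l,m,o}; column 1 has {k,n,o} — only j is left for (r2,c1).
row 4 has {k,m,n,o}; column 6 has {j,l} — only i is left for (r4,c6).
row 6 has {k,l,n,o}; column 6 has {i,j,l} — only m is left for (r6,c6).
row 7 has {l,o}; column 7 has {i,k,l,m,n,o} — only j is left for (r7,c7).
row 1 has {i,j,k,l,n,o}; column 2 has {k,l,n,o} — only m is left for (r1,c2).
row 4 has {i,k,m,n,o}; column 1 has {j,k,n,o} — only l is left for (r4,c1).
row 4 has {i,k,l,m,n,o}; column 4 has {k,m,o} — only j is left for (r4,c4).
row 6 has {k,l,m,n,o}; column 4 has {j,k,m,o} — only i is left for (r6,c4).
row 7 has {j,l,o}; column 5 has {i,k,l,m,o} — only n is left for (r7,c5).
row 7 has {j,l,n,o}; column 6 has {i,j,l,m} — only k is left for (r7,c6).
row 2 has {i,j,l,m,o}; column 6 has {i,j,k,l,m} — only n is left for (r2,c6).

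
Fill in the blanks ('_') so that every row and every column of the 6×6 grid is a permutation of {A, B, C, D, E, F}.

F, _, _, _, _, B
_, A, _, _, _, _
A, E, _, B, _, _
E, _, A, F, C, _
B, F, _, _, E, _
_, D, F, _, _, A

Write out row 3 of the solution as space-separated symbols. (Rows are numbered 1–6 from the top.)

A E C B D F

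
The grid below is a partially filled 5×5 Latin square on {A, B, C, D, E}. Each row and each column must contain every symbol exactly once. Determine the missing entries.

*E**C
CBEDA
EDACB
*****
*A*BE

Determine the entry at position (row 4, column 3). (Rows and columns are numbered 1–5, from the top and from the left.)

(r1,c4) = A
(r4,c2) = C
(r4,c4) = E
(r4,c5) = D
(r5,c1) = D
(r5,c3) = C
(r1,c1) = B
(r1,c3) = D
(r4,c1) = A
(r4,c3) = B

B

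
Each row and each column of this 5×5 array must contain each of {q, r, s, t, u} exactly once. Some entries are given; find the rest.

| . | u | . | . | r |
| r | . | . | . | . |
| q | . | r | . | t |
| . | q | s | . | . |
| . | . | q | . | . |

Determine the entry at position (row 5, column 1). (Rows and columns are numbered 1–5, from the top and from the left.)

(r1,c3) = t
(r2,c3) = u
(r3,c2) = s
(r3,c4) = u
(r4,c5) = u
(r5,c5) = s
(r1,c1) = s
(r1,c4) = q
(r2,c2) = t
(r2,c4) = s
(r2,c5) = q
(r4,c1) = t
(r4,c4) = r
(r5,c1) = u

u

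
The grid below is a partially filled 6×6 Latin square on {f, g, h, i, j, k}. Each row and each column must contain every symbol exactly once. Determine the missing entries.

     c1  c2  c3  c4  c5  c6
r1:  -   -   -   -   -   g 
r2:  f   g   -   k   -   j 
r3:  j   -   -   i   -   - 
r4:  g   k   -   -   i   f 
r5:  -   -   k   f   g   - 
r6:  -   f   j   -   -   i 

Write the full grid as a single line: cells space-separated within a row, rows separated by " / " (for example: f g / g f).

(r2,c5): row 2 has {f,g,j,k}; column 5 has {g,i}, so it must be h.
(r3,c2): row 3 has {i,j}; column 2 has {f,g,k}, so it must be h.
(r3,c6): row 3 has {h,i,j}; column 6 has {f,g,i,j}, so it must be k.
(r4,c3): row 4 has {f,g,i,k}; column 3 has {j,k}, so it must be h.
(r4,c4): row 4 has {f,g,h,i,k}; column 4 has {f,i,k}, so it must be j.
(r5,c6): row 5 has {f,g,k}; column 6 has {f,g,i,j,k}, so it must be h.
(r6,c5): row 6 has {f,i,j}; column 5 has {g,h,i}, so it must be k.
(r1,c4): row 1 has {g}; column 4 has {f,i,j,k}, so it must be h.
(r2,c3): row 2 has {f,g,h,j,k}; column 3 has {h,j,k}, so it must be i.
(r3,c5): row 3 has {h,i,j,k}; column 5 has {g,h,i,k}, so it must be f.
(r5,c1): row 5 has {f,g,h,k}; column 1 has {f,g,j}, so it must be i.
(r5,c2): row 5 has {f,g,h,i,k}; column 2 has {f,g,h,k}, so it must be j.
(r6,c1): row 6 has {f,i,j,k}; column 1 has {f,g,i,j}, so it must be h.
(r6,c4): row 6 has {f,h,i,j,k}; column 4 has {f,h,i,j,k}, so it must be g.
(r1,c1): row 1 has {g,h}; column 1 has {f,g,h,i,j}, so it must be k.
(r1,c2): row 1 has {g,h,k}; column 2 has {f,g,h,j,k}, so it must be i.
(r1,c3): row 1 has {g,h,i,k}; column 3 has {h,i,j,k}, so it must be f.
(r1,c5): row 1 has {f,g,h,i,k}; column 5 has {f,g,h,i,k}, so it must be j.
(r3,c3): row 3 has {f,h,i,j,k}; column 3 has {f,h,i,j,k}, so it must be g.

k i f h j g / f g i k h j / j h g i f k / g k h j i f / i j k f g h / h f j g k i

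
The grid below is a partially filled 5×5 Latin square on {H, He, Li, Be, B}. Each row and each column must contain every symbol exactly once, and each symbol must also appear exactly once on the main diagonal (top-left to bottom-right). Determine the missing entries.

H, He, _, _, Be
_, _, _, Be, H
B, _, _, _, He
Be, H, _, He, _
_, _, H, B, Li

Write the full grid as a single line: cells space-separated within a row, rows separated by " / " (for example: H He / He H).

(r1,c4) = Li
(r2,c2) = B
(r3,c3) = Be
(r3,c4) = H
(r4,c5) = B
(r5,c1) = He
(r5,c2) = Be
(r1,c3) = B
(r2,c1) = Li
(r2,c3) = He
(r3,c2) = Li
(r4,c3) = Li

H He B Li Be / Li B He Be H / B Li Be H He / Be H Li He B / He Be H B Li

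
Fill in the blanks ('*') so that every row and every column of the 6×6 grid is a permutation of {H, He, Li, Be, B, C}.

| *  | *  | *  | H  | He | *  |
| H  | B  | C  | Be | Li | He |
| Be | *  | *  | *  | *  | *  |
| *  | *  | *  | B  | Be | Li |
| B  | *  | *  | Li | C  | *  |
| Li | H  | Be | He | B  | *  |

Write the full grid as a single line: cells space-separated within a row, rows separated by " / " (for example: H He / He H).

C Li B H He Be / H B C Be Li He / Be He Li C H B / He C H B Be Li / B Be He Li C H / Li H Be He B C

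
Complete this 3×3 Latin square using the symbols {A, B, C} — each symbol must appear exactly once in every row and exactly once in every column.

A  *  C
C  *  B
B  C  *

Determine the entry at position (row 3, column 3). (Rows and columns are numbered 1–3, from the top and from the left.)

A

row 1 has {A,C}; column 2 has {C} — only B is left for (r1,c2).
row 2 has {B,C}; column 2 has {B,C} — only A is left for (r2,c2).
row 3 has {B,C}; column 3 has {B,C} — only A is left for (r3,c3).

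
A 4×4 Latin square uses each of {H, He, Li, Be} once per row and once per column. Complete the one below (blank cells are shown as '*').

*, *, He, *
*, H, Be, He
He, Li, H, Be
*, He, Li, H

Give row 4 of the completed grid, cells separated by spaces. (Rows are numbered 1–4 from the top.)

Be He Li H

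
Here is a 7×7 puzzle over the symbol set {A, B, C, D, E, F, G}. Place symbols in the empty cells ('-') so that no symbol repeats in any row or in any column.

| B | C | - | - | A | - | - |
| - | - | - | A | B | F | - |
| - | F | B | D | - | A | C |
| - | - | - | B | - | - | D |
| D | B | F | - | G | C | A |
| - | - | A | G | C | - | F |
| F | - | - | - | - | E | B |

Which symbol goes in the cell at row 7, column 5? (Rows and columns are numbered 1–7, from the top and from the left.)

At row 3, column 5: row 3 has {A,B,C,D,F}; column 5 has {A,B,C,G}; that leaves E.
At row 4, column 5: row 4 has {B,D}; column 5 has {A,B,C,E,G}; that leaves F.
At row 4, column 6: row 4 has {B,D,F}; column 6 has {A,C,E,F}; that leaves G.
At row 5, column 4: row 5 has {A,B,C,D,F,G}; column 4 has {A,B,D,G}; that leaves E.
At row 6, column 1: row 6 has {A,C,F,G}; column 1 has {B,D,F}; that leaves E.
At row 6, column 2: row 6 has {A,C,E,F,G}; column 2 has {B,C,F}; that leaves D.
At row 6, column 6: row 6 has {A,C,D,E,F,G}; column 6 has {A,C,E,F,G}; that leaves B.
At row 7, column 4: row 7 has {B,E,F}; column 4 has {A,B,D,E,G}; that leaves C.
At row 7, column 5: row 7 has {B,C,E,F}; column 5 has {A,B,C,E,F,G}; that leaves D.

D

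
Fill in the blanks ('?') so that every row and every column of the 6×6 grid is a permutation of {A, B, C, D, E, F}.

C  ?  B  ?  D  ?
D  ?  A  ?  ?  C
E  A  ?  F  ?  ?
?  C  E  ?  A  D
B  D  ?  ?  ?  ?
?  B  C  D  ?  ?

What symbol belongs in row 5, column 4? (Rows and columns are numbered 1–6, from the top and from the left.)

C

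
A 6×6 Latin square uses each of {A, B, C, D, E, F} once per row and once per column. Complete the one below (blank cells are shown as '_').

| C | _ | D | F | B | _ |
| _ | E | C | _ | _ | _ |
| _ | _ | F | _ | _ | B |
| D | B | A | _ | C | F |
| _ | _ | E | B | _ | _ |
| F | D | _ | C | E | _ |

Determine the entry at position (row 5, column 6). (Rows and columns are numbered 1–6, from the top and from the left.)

C

Cell (r1,c2): row 1 has {B,C,D,F}; column 2 has {B,D,E} → A.
Cell (r1,c6): row 1 has {A,B,C,D,F}; column 6 has {B,F} → E.
Cell (r3,c2): row 3 has {B,F}; column 2 has {A,B,D,E} → C.
Cell (r4,c4): row 4 has {A,B,C,D,F}; column 4 has {B,C,F} → E.
Cell (r5,c1): row 5 has {B,E}; column 1 has {C,D,F} → A.
Cell (r5,c2): row 5 has {A,B,E}; column 2 has {A,B,C,D,E} → F.
Cell (r5,c5): row 5 has {A,B,E,F}; column 5 has {B,C,E} → D.
Cell (r5,c6): row 5 has {A,B,D,E,F}; column 6 has {B,E,F} → C.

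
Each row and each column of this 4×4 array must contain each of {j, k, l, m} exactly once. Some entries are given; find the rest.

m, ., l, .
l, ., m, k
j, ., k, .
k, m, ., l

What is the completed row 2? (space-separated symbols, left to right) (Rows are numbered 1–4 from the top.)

l j m k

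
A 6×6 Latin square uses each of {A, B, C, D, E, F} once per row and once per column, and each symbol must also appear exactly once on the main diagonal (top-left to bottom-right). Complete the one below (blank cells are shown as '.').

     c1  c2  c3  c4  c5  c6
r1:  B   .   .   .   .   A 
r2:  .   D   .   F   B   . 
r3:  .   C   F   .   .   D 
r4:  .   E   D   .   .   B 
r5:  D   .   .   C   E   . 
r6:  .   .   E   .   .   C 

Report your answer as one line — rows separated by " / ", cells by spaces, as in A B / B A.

(r1,c2): row 1 has {A,B}; column 2 has {C,D,E}, so it must be F.
(r1,c3): row 1 has {A,B,F}; column 3 has {D,E,F}, so it must be C.
(r1,c5): row 1 has {A,B,C,F}; column 5 has {B,E}, so it must be D.
(r2,c3): row 2 has {B,D,F}; column 3 has {C,D,E,F}, so it must be A.
(r2,c6): row 2 has {A,B,D,F}; column 6 has {A,B,C,D}, so it must be E.
(r3,c5): row 3 has {C,D,F}; column 5 has {B,D,E}, so it must be A.
(r4,c4): row 4 has {B,D,E}; column 4 has {C,F}; the diagonal has {B,C,D,E,F}, so it must be A.
(r5,c3): row 5 has {C,D,E}; column 3 has {A,C,D,E,F}, so it must be B.
(r5,c6): row 5 has {B,C,D,E}; column 6 has {A,B,C,D,E}, so it must be F.
(r6,c5): row 6 has {C,E}; column 5 has {A,B,D,E}, so it must be F.
(r1,c4): row 1 has {A,B,C,D,F}; column 4 has {A,C,F}, so it must be E.
(r2,c1): row 2 has {A,B,D,E,F}; column 1 has {B,D}, so it must be C.
(r3,c1): row 3 has {A,C,D,F}; column 1 has {B,C,D}, so it must be E.
(r3,c4): row 3 has {A,C,D,E,F}; column 4 has {A,C,E,F}, so it must be B.
(r4,c1): row 4 has {A,B,D,E}; column 1 has {B,C,D,E}, so it must be F.
(r4,c5): row 4 has {A,B,D,E,F}; column 5 has {A,B,D,E,F}, so it must be C.
(r5,c2): row 5 has {B,C,D,E,F}; column 2 has {C,D,E,F}, so it must be A.
(r6,c1): row 6 has {C,E,F}; column 1 has {B,C,D,E,F}, so it must be A.
(r6,c2): row 6 has {A,C,E,F}; column 2 has {A,C,D,E,F}, so it must be B.
(r6,c4): row 6 has {A,B,C,E,F}; column 4 has {A,B,C,E,F}, so it must be D.

B F C E D A / C D A F B E / E C F B A D / F E D A C B / D A B C E F / A B E D F C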